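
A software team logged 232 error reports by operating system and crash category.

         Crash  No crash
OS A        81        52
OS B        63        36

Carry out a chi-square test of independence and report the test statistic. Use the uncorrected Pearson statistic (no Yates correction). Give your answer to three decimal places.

0.180

Row totals: 133, 99. Column totals: 144, 88. Grand total N = 232.
Expected counts (row total × column total / N):
  OS A, Crash: 133×144/232 = 82.5517
  OS A, No crash: 133×88/232 = 50.4483
  OS B, Crash: 99×144/232 = 61.4483
  OS B, No crash: 99×88/232 = 37.5517
Contributions (O − E)²/E:
  (81 − 82.5517)²/82.5517 = 0.0292
  (52 − 50.4483)²/50.4483 = 0.0477
  (63 − 61.4483)²/61.4483 = 0.0392
  (36 − 37.5517)²/37.5517 = 0.0641
χ² = 0.0292 + 0.0477 + 0.0392 + 0.0641 = 0.180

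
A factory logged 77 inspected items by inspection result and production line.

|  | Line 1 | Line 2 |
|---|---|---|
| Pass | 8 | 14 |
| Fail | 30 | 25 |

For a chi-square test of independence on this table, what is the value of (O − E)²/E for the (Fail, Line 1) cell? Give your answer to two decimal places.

0.30

Row total (Fail) = 55; column total (Line 1) = 38; N = 77.
Expected count E = 55 × 38 / 77 = 27.143.
Contribution = (O − E)²/E = (30 − 27.143)² / 27.143 = 0.30.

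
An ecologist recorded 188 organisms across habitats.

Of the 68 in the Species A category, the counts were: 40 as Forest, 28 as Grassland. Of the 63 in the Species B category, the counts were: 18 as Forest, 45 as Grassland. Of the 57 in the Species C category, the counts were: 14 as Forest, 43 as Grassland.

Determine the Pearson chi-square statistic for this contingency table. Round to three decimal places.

Row totals: 68, 63, 57. Column totals: 72, 116. Grand total N = 188.
Expected counts (row total × column total / N):
  Species A, Forest: 68×72/188 = 26.0426
  Species A, Grassland: 68×116/188 = 41.9574
  Species B, Forest: 63×72/188 = 24.1277
  Species B, Grassland: 63×116/188 = 38.8723
  Species C, Forest: 57×72/188 = 21.8298
  Species C, Grassland: 57×116/188 = 35.1702
Contributions (O − E)²/E:
  (40 − 26.0426)²/26.0426 = 7.4804
  (28 − 41.9574)²/41.9574 = 4.6430
  (18 − 24.1277)²/24.1277 = 1.5562
  (45 − 38.8723)²/38.8723 = 0.9660
  (14 − 21.8298)²/21.8298 = 2.8084
  (43 − 35.1702)²/35.1702 = 1.7431
χ² = 7.4804 + 4.6430 + 1.5562 + 0.9660 + 2.8084 + 1.7431 = 19.197

19.197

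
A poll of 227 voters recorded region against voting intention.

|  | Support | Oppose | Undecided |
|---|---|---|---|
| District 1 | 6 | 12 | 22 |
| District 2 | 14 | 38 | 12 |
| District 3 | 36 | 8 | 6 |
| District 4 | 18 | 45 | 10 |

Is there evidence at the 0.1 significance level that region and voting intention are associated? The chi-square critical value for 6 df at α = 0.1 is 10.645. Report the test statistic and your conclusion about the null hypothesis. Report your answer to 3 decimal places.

Row totals: 40, 64, 50, 73. Column totals: 74, 103, 50. Grand total N = 227.
Expected counts (row total × column total / N):
  District 1, Support: 40×74/227 = 13.03965
  District 1, Oppose: 40×103/227 = 18.14978
  District 1, Undecided: 40×50/227 = 8.81057
  District 2, Support: 64×74/227 = 20.86344
  District 2, Oppose: 64×103/227 = 29.03965
  District 2, Undecided: 64×50/227 = 14.09692
  District 3, Support: 50×74/227 = 16.29956
  District 3, Oppose: 50×103/227 = 22.68722
  District 3, Undecided: 50×50/227 = 11.01322
  District 4, Support: 73×74/227 = 23.79736
  District 4, Oppose: 73×103/227 = 33.12335
  District 4, Undecided: 73×50/227 = 16.07930
Contributions (O − E)²/E:
  (6 − 13.03965)²/13.03965 = 3.8005
  (12 − 18.14978)²/18.14978 = 2.0838
  (22 − 8.81057)²/8.81057 = 19.7446
  (14 − 20.86344)²/20.86344 = 2.2579
  (38 − 29.03965)²/29.03965 = 2.7648
  (12 − 14.09692)²/14.09692 = 0.3119
  (36 − 16.29956)²/16.29956 = 23.8109
  (8 − 22.68722)²/22.68722 = 9.5082
  (6 − 11.01322)²/11.01322 = 2.2820
  (18 − 23.79736)²/23.79736 = 1.4123
  (45 − 33.12335)²/33.12335 = 4.2585
  (10 − 16.07930)²/16.07930 = 2.2985
χ² = 3.8005 + 2.0838 + 19.7446 + 2.2579 + 2.7648 + 0.3119 + 23.8109 + 9.5082 + 2.2820 + 1.4123 + 4.2585 + 2.2985 = 74.534
df = (4−1)(3−1) = 6. Since 74.534 > 10.645, reject the null hypothesis of independence at α = 0.1.

74.534; reject H₀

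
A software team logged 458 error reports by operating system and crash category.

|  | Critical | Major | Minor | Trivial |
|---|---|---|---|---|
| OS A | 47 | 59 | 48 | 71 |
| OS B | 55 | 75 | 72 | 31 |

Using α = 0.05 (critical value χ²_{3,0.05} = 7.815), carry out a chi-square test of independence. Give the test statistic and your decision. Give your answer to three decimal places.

Row totals: 225, 233. Column totals: 102, 134, 120, 102. Grand total N = 458.
Expected counts (row total × column total / N):
  OS A, Critical: 225×102/458 = 50.10917
  OS A, Major: 225×134/458 = 65.82969
  OS A, Minor: 225×120/458 = 58.95197
  OS A, Trivial: 225×102/458 = 50.10917
  OS B, Critical: 233×102/458 = 51.89083
  OS B, Major: 233×134/458 = 68.17031
  OS B, Minor: 233×120/458 = 61.04803
  OS B, Trivial: 233×102/458 = 51.89083
Contributions (O − E)²/E:
  (47 − 50.10917)²/50.10917 = 0.1929
  (59 − 65.82969)²/65.82969 = 0.7086
  (48 − 58.95197)²/58.95197 = 2.0346
  (71 − 50.10917)²/50.10917 = 8.7095
  (55 − 51.89083)²/51.89083 = 0.1863
  (75 − 68.17031)²/68.17031 = 0.6842
  (72 − 61.04803)²/61.04803 = 1.9648
  (31 − 51.89083)²/51.89083 = 8.4105
χ² = 0.1929 + 0.7086 + 2.0346 + 8.7095 + 0.1863 + 0.6842 + 1.9648 + 8.4105 = 22.891
df = (2−1)(4−1) = 3. Since 22.891 > 7.815, reject the null hypothesis of independence at α = 0.05.

22.891; reject H₀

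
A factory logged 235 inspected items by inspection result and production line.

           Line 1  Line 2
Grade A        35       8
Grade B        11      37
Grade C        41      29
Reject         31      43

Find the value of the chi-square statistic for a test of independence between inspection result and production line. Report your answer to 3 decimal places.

35.036

Row totals: 43, 48, 70, 74. Column totals: 118, 117. Grand total N = 235.
Expected counts (row total × column total / N):
  Grade A, Line 1: 43×118/235 = 21.5915
  Grade A, Line 2: 43×117/235 = 21.4085
  Grade B, Line 1: 48×118/235 = 24.1021
  Grade B, Line 2: 48×117/235 = 23.8979
  Grade C, Line 1: 70×118/235 = 35.1489
  Grade C, Line 2: 70×117/235 = 34.8511
  Reject, Line 1: 74×118/235 = 37.1574
  Reject, Line 2: 74×117/235 = 36.8426
Contributions (O − E)²/E:
  (35 − 21.5915)²/21.5915 = 8.3268
  (8 − 21.4085)²/21.4085 = 8.3980
  (11 − 24.1021)²/24.1021 = 7.1224
  (37 − 23.8979)²/23.8979 = 7.1833
  (41 − 35.1489)²/35.1489 = 0.9740
  (29 − 34.8511)²/34.8511 = 0.9823
  (31 − 37.1574)²/37.1574 = 1.0204
  (43 − 36.8426)²/36.8426 = 1.0291
χ² = 8.3268 + 8.3980 + 7.1224 + 7.1833 + 0.9740 + 0.9823 + 1.0204 + 1.0291 = 35.036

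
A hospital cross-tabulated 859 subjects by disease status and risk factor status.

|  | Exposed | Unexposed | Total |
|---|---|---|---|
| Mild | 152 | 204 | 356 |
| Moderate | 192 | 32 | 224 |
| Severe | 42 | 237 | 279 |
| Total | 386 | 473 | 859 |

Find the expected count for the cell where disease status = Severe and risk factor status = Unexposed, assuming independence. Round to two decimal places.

153.63

Row total (Severe) = 279; column total (Unexposed) = 473; grand total N = 859.
Expected count = (row total × column total) / N = 279 × 473 / 859 = 153.63.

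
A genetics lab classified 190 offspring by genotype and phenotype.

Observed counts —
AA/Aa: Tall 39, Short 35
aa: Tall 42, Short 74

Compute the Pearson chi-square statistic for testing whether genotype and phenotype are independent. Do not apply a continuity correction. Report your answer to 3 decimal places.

5.027

Row totals: 74, 116. Column totals: 81, 109. Grand total N = 190.
Expected counts (row total × column total / N):
  AA/Aa, Tall: 74×81/190 = 31.5474
  AA/Aa, Short: 74×109/190 = 42.4526
  aa, Tall: 116×81/190 = 49.4526
  aa, Short: 116×109/190 = 66.5474
Contributions (O − E)²/E:
  (39 − 31.5474)²/31.5474 = 1.7606
  (35 − 42.4526)²/42.4526 = 1.3083
  (42 − 49.4526)²/49.4526 = 1.1231
  (74 − 66.5474)²/66.5474 = 0.8346
χ² = 1.7606 + 1.3083 + 1.1231 + 0.8346 = 5.027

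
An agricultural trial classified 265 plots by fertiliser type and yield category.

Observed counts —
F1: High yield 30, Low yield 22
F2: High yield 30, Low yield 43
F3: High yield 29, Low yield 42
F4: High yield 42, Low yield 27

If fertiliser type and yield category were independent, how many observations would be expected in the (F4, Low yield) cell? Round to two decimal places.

34.89

Row total (F4) = 69; column total (Low yield) = 134; grand total N = 265.
Expected count = (row total × column total) / N = 69 × 134 / 265 = 34.89.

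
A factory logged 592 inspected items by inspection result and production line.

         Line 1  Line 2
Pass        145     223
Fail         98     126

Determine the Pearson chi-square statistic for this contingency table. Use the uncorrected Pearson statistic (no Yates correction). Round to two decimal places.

Row totals: 368, 224. Column totals: 243, 349. Grand total N = 592.
Expected counts (row total × column total / N):
  Pass, Line 1: 368×243/592 = 151.054
  Pass, Line 2: 368×349/592 = 216.946
  Fail, Line 1: 224×243/592 = 91.946
  Fail, Line 2: 224×349/592 = 132.054
Contributions (O − E)²/E:
  (145 − 151.054)²/151.054 = 0.2426
  (223 − 216.946)²/216.946 = 0.1689
  (98 − 91.946)²/91.946 = 0.3986
  (126 − 132.054)²/132.054 = 0.2775
χ² = 0.2426 + 0.1689 + 0.3986 + 0.2775 = 1.09

1.09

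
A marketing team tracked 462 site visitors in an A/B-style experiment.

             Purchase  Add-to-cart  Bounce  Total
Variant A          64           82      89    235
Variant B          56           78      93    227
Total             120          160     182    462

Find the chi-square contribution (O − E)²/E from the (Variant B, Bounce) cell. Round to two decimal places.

Row total (Variant B) = 227; column total (Bounce) = 182; N = 462.
Expected count E = 227 × 182 / 462 = 89.424.
Contribution = (O − E)²/E = (93 − 89.424)² / 89.424 = 0.14.

0.14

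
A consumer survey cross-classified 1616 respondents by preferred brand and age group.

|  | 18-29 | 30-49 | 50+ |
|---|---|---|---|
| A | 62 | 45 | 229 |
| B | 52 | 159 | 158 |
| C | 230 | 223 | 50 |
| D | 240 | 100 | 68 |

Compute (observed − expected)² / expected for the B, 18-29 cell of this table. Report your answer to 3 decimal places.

49.629

Row total (B) = 369; column total (18-29) = 584; N = 1616.
Expected count E = 369 × 584 / 1616 = 133.3515.
Contribution = (O − E)²/E = (52 − 133.3515)² / 133.3515 = 49.629.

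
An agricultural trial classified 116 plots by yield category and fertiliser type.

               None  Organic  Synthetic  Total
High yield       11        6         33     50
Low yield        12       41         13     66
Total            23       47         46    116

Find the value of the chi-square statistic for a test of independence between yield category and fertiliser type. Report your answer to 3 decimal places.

Grand total N = 116.
Expected counts (row total × column total / N):
  High yield, None: 50×23/116 = 9.9138
  High yield, Organic: 50×47/116 = 20.2586
  High yield, Synthetic: 50×46/116 = 19.8276
  Low yield, None: 66×23/116 = 13.0862
  Low yield, Organic: 66×47/116 = 26.7414
  Low yield, Synthetic: 66×46/116 = 26.1724
Contributions (O − E)²/E:
  (11 − 9.9138)²/9.9138 = 0.1190
  (6 − 20.2586)²/20.2586 = 10.0356
  (33 − 19.8276)²/19.8276 = 8.7510
  (12 − 13.0862)²/13.0862 = 0.0902
  (41 − 26.7414)²/26.7414 = 7.6027
  (13 − 26.1724)²/26.1724 = 6.6296
χ² = 0.1190 + 10.0356 + 8.7510 + 0.0902 + 7.6027 + 6.6296 = 33.228

33.228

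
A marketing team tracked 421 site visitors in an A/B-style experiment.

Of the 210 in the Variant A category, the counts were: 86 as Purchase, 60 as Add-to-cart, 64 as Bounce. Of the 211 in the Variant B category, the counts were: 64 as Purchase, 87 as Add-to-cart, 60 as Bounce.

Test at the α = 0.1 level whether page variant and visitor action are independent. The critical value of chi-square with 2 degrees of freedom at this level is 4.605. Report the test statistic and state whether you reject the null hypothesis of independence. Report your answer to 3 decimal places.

8.313; reject H₀

Row totals: 210, 211. Column totals: 150, 147, 124. Grand total N = 421.
Expected counts (row total × column total / N):
  Variant A, Purchase: 210×150/421 = 74.8219
  Variant A, Add-to-cart: 210×147/421 = 73.3254
  Variant A, Bounce: 210×124/421 = 61.8527
  Variant B, Purchase: 211×150/421 = 75.1781
  Variant B, Add-to-cart: 211×147/421 = 73.6746
  Variant B, Bounce: 211×124/421 = 62.1473
Contributions (O − E)²/E:
  (86 − 74.8219)²/74.8219 = 1.6700
  (60 − 73.3254)²/73.3254 = 2.4216
  (64 − 61.8527)²/61.8527 = 0.0745
  (64 − 75.1781)²/75.1781 = 1.6621
  (87 − 73.6746)²/73.6746 = 2.4101
  (60 − 62.1473)²/62.1473 = 0.0742
χ² = 1.6700 + 2.4216 + 0.0745 + 1.6621 + 2.4101 + 0.0742 = 8.313
df = (2−1)(3−1) = 2. Since 8.313 > 4.605, reject the null hypothesis of independence at α = 0.1.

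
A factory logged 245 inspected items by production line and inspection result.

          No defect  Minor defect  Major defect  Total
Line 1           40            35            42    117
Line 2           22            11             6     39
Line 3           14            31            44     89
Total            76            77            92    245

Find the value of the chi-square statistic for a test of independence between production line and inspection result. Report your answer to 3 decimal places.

24.270

Grand total N = 245.
Expected counts (row total × column total / N):
  Line 1, No defect: 117×76/245 = 36.2939
  Line 1, Minor defect: 117×77/245 = 36.7714
  Line 1, Major defect: 117×92/245 = 43.9347
  Line 2, No defect: 39×76/245 = 12.0980
  Line 2, Minor defect: 39×77/245 = 12.2571
  Line 2, Major defect: 39×92/245 = 14.6449
  Line 3, No defect: 89×76/245 = 27.6082
  Line 3, Minor defect: 89×77/245 = 27.9714
  Line 3, Major defect: 89×92/245 = 33.4204
Contributions (O − E)²/E:
  (40 − 36.2939)²/36.2939 = 0.3784
  (35 − 36.7714)²/36.7714 = 0.0853
  (42 − 43.9347)²/43.9347 = 0.0852
  (22 − 12.0980)²/12.0980 = 8.1046
  (11 − 12.2571)²/12.2571 = 0.1289
  (6 − 14.6449)²/14.6449 = 5.1031
  (14 − 27.6082)²/27.6082 = 6.7075
  (31 − 27.9714)²/27.9714 = 0.3279
  (44 − 33.4204)²/33.4204 = 3.3491
χ² = 0.3784 + 0.0853 + 0.0852 + 8.1046 + 0.1289 + 5.1031 + 6.7075 + 0.3279 + 3.3491 = 24.270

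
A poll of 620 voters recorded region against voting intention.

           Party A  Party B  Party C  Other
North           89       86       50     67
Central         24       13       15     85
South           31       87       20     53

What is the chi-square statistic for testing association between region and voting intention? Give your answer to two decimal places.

Row totals: 292, 137, 191. Column totals: 144, 186, 85, 205. Grand total N = 620.
Expected counts (row total × column total / N):
  North, Party A: 292×144/620 = 67.8194
  North, Party B: 292×186/620 = 87.6000
  North, Party C: 292×85/620 = 40.0323
  North, Other: 292×205/620 = 96.5484
  Central, Party A: 137×144/620 = 31.8194
  Central, Party B: 137×186/620 = 41.1000
  Central, Party C: 137×85/620 = 18.7823
  Central, Other: 137×205/620 = 45.2984
  South, Party A: 191×144/620 = 44.3613
  South, Party B: 191×186/620 = 57.3000
  South, Party C: 191×85/620 = 26.1855
  South, Other: 191×205/620 = 63.1532
Contributions (O − E)²/E:
  (89 − 67.8194)²/67.8194 = 6.6149
  (86 − 87.6000)²/87.6000 = 0.0292
  (50 − 40.0323)²/40.0323 = 2.4819
  (67 − 96.5484)²/96.5484 = 9.0432
  (24 − 31.8194)²/31.8194 = 1.9216
  (13 − 41.1000)²/41.1000 = 19.2119
  (15 − 18.7823)²/18.7823 = 0.7617
  (85 − 45.2984)²/45.2984 = 34.7963
  (31 − 44.3613)²/44.3613 = 4.0243
  (87 − 57.3000)²/57.3000 = 15.3942
  (20 − 26.1855)²/26.1855 = 1.4611
  (53 − 63.1532)²/63.1532 = 1.6323
χ² = 6.6149 + 0.0292 + 2.4819 + 9.0432 + 1.9216 + 19.2119 + 0.7617 + 34.7963 + 4.0243 + 15.3942 + 1.4611 + 1.6323 = 97.37

97.37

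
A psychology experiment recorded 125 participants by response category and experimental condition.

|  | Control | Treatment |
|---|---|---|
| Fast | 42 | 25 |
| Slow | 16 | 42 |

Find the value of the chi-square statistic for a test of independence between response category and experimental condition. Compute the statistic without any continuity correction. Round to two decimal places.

Row totals: 67, 58. Column totals: 58, 67. Grand total N = 125.
Expected counts (row total × column total / N):
  Fast, Control: 67×58/125 = 31.088
  Fast, Treatment: 67×67/125 = 35.912
  Slow, Control: 58×58/125 = 26.912
  Slow, Treatment: 58×67/125 = 31.088
Contributions (O − E)²/E:
  (42 − 31.088)²/31.088 = 3.8302
  (25 − 35.912)²/35.912 = 3.3157
  (16 − 26.912)²/26.912 = 4.4245
  (42 − 31.088)²/31.088 = 3.8302
χ² = 3.8302 + 3.3157 + 4.4245 + 3.8302 = 15.40

15.40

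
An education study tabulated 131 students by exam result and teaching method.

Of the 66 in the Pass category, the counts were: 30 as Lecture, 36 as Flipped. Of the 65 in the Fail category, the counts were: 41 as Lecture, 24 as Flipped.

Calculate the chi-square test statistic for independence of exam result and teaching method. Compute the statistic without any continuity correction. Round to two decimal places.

Row totals: 66, 65. Column totals: 71, 60. Grand total N = 131.
Expected counts (row total × column total / N):
  Pass, Lecture: 66×71/131 = 35.771
  Pass, Flipped: 66×60/131 = 30.229
  Fail, Lecture: 65×71/131 = 35.229
  Fail, Flipped: 65×60/131 = 29.771
Contributions (O − E)²/E:
  (30 − 35.771)²/35.771 = 0.9310
  (36 − 30.229)²/30.229 = 1.1017
  (41 − 35.229)²/35.229 = 0.9454
  (24 − 29.771)²/29.771 = 1.1187
χ² = 0.9310 + 1.1017 + 0.9454 + 1.1187 = 4.10

4.10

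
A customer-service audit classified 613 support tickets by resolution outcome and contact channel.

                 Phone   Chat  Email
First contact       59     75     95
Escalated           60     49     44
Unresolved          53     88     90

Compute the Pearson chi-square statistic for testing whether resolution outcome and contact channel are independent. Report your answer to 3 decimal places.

Row totals: 229, 153, 231. Column totals: 172, 212, 229. Grand total N = 613.
Expected counts (row total × column total / N):
  First contact, Phone: 229×172/613 = 64.2545
  First contact, Chat: 229×212/613 = 79.1974
  First contact, Email: 229×229/613 = 85.5481
  Escalated, Phone: 153×172/613 = 42.9299
  Escalated, Chat: 153×212/613 = 52.9135
  Escalated, Email: 153×229/613 = 57.1566
  Unresolved, Phone: 231×172/613 = 64.8157
  Unresolved, Chat: 231×212/613 = 79.8891
  Unresolved, Email: 231×229/613 = 86.2953
Contributions (O − E)²/E:
  (59 − 64.2545)²/64.2545 = 0.4297
  (75 − 79.1974)²/79.1974 = 0.2225
  (95 − 85.5481)²/85.5481 = 1.0443
  (60 − 42.9299)²/42.9299 = 6.7875
  (49 − 52.9135)²/52.9135 = 0.2894
  (44 − 57.1566)²/57.1566 = 3.0285
  (53 − 64.8157)²/64.8157 = 2.1540
  (88 − 79.8891)²/79.8891 = 0.8235
  (90 − 86.2953)²/86.2953 = 0.1590
χ² = 0.4297 + 0.2225 + 1.0443 + 6.7875 + 0.2894 + 3.0285 + 2.1540 + 0.8235 + 0.1590 = 14.938

14.938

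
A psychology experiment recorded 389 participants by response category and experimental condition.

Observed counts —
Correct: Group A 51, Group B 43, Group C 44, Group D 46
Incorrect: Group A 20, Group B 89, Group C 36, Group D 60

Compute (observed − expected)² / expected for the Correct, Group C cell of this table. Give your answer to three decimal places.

1.003

Row total (Correct) = 184; column total (Group C) = 80; N = 389.
Expected count E = 184 × 80 / 389 = 37.8406.
Contribution = (O − E)²/E = (44 − 37.8406)² / 37.8406 = 1.003.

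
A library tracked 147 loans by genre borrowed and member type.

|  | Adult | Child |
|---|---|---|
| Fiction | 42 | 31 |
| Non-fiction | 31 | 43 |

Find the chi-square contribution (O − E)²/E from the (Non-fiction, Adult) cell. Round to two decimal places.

Row total (Non-fiction) = 74; column total (Adult) = 73; N = 147.
Expected count E = 74 × 73 / 147 = 36.748.
Contribution = (O − E)²/E = (31 − 36.748)² / 36.748 = 0.90.

0.90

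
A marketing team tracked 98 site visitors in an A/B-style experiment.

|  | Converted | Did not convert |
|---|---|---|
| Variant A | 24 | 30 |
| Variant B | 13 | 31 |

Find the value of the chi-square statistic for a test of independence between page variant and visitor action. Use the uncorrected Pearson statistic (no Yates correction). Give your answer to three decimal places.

2.290

Row totals: 54, 44. Column totals: 37, 61. Grand total N = 98.
Expected counts (row total × column total / N):
  Variant A, Converted: 54×37/98 = 20.3878
  Variant A, Did not convert: 54×61/98 = 33.6122
  Variant B, Converted: 44×37/98 = 16.6122
  Variant B, Did not convert: 44×61/98 = 27.3878
Contributions (O − E)²/E:
  (24 − 20.3878)²/20.3878 = 0.6400
  (30 − 33.6122)²/33.6122 = 0.3882
  (13 − 16.6122)²/16.6122 = 0.7854
  (31 − 27.3878)²/27.3878 = 0.4764
χ² = 0.6400 + 0.3882 + 0.7854 + 0.4764 = 2.290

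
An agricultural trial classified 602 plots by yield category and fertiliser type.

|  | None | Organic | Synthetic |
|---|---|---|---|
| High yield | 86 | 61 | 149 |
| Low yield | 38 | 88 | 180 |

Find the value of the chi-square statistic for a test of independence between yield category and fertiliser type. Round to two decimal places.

Row totals: 296, 306. Column totals: 124, 149, 329. Grand total N = 602.
Expected counts (row total × column total / N):
  High yield, None: 296×124/602 = 60.970
  High yield, Organic: 296×149/602 = 73.262
  High yield, Synthetic: 296×329/602 = 161.767
  Low yield, None: 306×124/602 = 63.030
  Low yield, Organic: 306×149/602 = 75.738
  Low yield, Synthetic: 306×329/602 = 167.233
Contributions (O − E)²/E:
  (86 − 60.970)²/60.970 = 10.2756
  (61 − 73.262)²/73.262 = 2.0523
  (149 − 161.767)²/161.767 = 1.0076
  (38 − 63.030)²/63.030 = 9.9397
  (88 − 75.738)²/75.738 = 1.9852
  (180 − 167.233)²/167.233 = 0.9747
χ² = 10.2756 + 2.0523 + 1.0076 + 9.9397 + 1.9852 + 0.9747 = 26.24

26.24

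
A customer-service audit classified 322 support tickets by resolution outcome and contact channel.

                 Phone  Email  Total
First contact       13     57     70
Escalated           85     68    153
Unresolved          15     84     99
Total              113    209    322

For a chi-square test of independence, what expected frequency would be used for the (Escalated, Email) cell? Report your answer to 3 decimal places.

99.307

Row total (Escalated) = 153; column total (Email) = 209; grand total N = 322.
Expected count = (row total × column total) / N = 153 × 209 / 322 = 99.307.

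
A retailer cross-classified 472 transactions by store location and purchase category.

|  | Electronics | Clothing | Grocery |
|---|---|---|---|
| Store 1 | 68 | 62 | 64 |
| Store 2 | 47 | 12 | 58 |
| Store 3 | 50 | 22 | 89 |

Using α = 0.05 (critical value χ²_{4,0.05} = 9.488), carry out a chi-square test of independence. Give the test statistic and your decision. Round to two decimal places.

34.47; reject H₀

Row totals: 194, 117, 161. Column totals: 165, 96, 211. Grand total N = 472.
Expected counts (row total × column total / N):
  Store 1, Electronics: 194×165/472 = 67.818
  Store 1, Clothing: 194×96/472 = 39.458
  Store 1, Grocery: 194×211/472 = 86.725
  Store 2, Electronics: 117×165/472 = 40.900
  Store 2, Clothing: 117×96/472 = 23.797
  Store 2, Grocery: 117×211/472 = 52.303
  Store 3, Electronics: 161×165/472 = 56.282
  Store 3, Clothing: 161×96/472 = 32.746
  Store 3, Grocery: 161×211/472 = 71.972
Contributions (O − E)²/E:
  (68 − 67.818)²/67.818 = 0.0005
  (62 − 39.458)²/39.458 = 12.8780
  (64 − 86.725)²/86.725 = 5.9547
  (47 − 40.900)²/40.900 = 0.9098
  (12 − 23.797)²/23.797 = 5.8482
  (58 − 52.303)²/52.303 = 0.6205
  (50 − 56.282)²/56.282 = 0.7012
  (22 − 32.746)²/32.746 = 3.5264
  (89 − 71.972)²/71.972 = 4.0287
χ² = 0.0005 + 12.8780 + 5.9547 + 0.9098 + 5.8482 + 0.6205 + 0.7012 + 3.5264 + 4.0287 = 34.47
df = (3−1)(3−1) = 4. Since 34.47 > 9.488, reject the null hypothesis of independence at α = 0.05.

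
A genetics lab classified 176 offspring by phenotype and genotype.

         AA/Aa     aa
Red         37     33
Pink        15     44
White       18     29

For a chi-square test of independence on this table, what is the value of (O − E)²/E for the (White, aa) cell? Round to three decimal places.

0.017

Row total (White) = 47; column total (aa) = 106; N = 176.
Expected count E = 47 × 106 / 176 = 28.3068.
Contribution = (O − E)²/E = (29 − 28.3068)² / 28.3068 = 0.017.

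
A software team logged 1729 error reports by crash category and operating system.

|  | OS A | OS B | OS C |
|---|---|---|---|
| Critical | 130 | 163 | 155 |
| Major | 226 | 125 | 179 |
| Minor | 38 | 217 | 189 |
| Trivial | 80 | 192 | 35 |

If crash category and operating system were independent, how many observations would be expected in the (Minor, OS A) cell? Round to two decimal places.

Row total (Minor) = 444; column total (OS A) = 474; grand total N = 1729.
Expected count = (row total × column total) / N = 444 × 474 / 1729 = 121.72.

121.72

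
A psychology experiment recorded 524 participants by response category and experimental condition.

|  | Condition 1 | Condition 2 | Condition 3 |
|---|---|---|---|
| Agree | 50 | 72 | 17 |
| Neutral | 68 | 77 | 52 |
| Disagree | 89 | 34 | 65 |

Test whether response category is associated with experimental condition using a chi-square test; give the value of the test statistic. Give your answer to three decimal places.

Row totals: 139, 197, 188. Column totals: 207, 183, 134. Grand total N = 524.
Expected counts (row total × column total / N):
  Agree, Condition 1: 139×207/524 = 54.9103
  Agree, Condition 2: 139×183/524 = 48.5439
  Agree, Condition 3: 139×134/524 = 35.5458
  Neutral, Condition 1: 197×207/524 = 77.8225
  Neutral, Condition 2: 197×183/524 = 68.7996
  Neutral, Condition 3: 197×134/524 = 50.3779
  Disagree, Condition 1: 188×207/524 = 74.2672
  Disagree, Condition 2: 188×183/524 = 65.6565
  Disagree, Condition 3: 188×134/524 = 48.0763
Contributions (O − E)²/E:
  (50 − 54.9103)²/54.9103 = 0.4391
  (72 − 48.5439)²/48.5439 = 11.3338
  (17 − 35.5458)²/35.5458 = 9.6762
  (68 − 77.8225)²/77.8225 = 1.2398
  (77 − 68.7996)²/68.7996 = 0.9774
  (52 − 50.3779)²/50.3779 = 0.0522
  (89 − 74.2672)²/74.2672 = 2.9226
  (34 − 65.6565)²/65.6565 = 15.2633
  (65 − 48.0763)²/48.0763 = 5.9574
χ² = 0.4391 + 11.3338 + 9.6762 + 1.2398 + 0.9774 + 0.0522 + 2.9226 + 15.2633 + 5.9574 = 47.862

47.862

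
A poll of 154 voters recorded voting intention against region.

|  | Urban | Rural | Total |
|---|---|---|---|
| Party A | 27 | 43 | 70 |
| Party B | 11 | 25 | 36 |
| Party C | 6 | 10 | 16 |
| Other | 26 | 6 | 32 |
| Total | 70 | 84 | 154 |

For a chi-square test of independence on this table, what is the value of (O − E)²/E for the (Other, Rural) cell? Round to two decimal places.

Row total (Other) = 32; column total (Rural) = 84; N = 154.
Expected count E = 32 × 84 / 154 = 17.455.
Contribution = (O − E)²/E = (6 − 17.455)² / 17.455 = 7.52.

7.52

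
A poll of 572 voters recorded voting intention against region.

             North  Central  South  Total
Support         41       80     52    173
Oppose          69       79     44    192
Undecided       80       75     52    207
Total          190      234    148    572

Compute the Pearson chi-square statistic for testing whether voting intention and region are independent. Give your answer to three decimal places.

Grand total N = 572.
Expected counts (row total × column total / N):
  Support, North: 173×190/572 = 57.4650
  Support, Central: 173×234/572 = 70.7727
  Support, South: 173×148/572 = 44.7622
  Oppose, North: 192×190/572 = 63.7762
  Oppose, Central: 192×234/572 = 78.5455
  Oppose, South: 192×148/572 = 49.6783
  Undecided, North: 207×190/572 = 68.7587
  Undecided, Central: 207×234/572 = 84.6818
  Undecided, South: 207×148/572 = 53.5594
Contributions (O − E)²/E:
  (41 − 57.4650)²/57.4650 = 4.7176
  (80 − 70.7727)²/70.7727 = 1.2030
  (52 − 44.7622)²/44.7622 = 1.1703
  (69 − 63.7762)²/63.7762 = 0.4279
  (79 − 78.5455)²/78.5455 = 0.0026
  (44 − 49.6783)²/49.6783 = 0.6490
  (80 − 68.7587)²/68.7587 = 1.8378
  (75 − 84.6818)²/84.6818 = 1.1069
  (52 − 53.5594)²/53.5594 = 0.0454
χ² = 4.7176 + 1.2030 + 1.1703 + 0.4279 + 0.0026 + 0.6490 + 1.8378 + 1.1069 + 0.0454 = 11.161

11.161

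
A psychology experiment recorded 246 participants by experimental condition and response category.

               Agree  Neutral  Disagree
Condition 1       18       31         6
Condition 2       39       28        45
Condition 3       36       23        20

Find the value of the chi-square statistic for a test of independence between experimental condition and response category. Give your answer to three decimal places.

24.861

Row totals: 55, 112, 79. Column totals: 93, 82, 71. Grand total N = 246.
Expected counts (row total × column total / N):
  Condition 1, Agree: 55×93/246 = 20.7927
  Condition 1, Neutral: 55×82/246 = 18.3333
  Condition 1, Disagree: 55×71/246 = 15.8740
  Condition 2, Agree: 112×93/246 = 42.3415
  Condition 2, Neutral: 112×82/246 = 37.3333
  Condition 2, Disagree: 112×71/246 = 32.3252
  Condition 3, Agree: 79×93/246 = 29.8659
  Condition 3, Neutral: 79×82/246 = 26.3333
  Condition 3, Disagree: 79×71/246 = 22.8008
Contributions (O − E)²/E:
  (18 − 20.7927)²/20.7927 = 0.3751
  (31 − 18.3333)²/18.3333 = 8.7516
  (6 − 15.8740)²/15.8740 = 6.1419
  (39 − 42.3415)²/42.3415 = 0.2637
  (28 − 37.3333)²/37.3333 = 2.3333
  (45 − 32.3252)²/32.3252 = 4.9698
  (36 − 29.8659)²/29.8659 = 1.2599
  (23 − 26.3333)²/26.3333 = 0.4219
  (20 − 22.8008)²/22.8008 = 0.3440
χ² = 0.3751 + 8.7516 + 6.1419 + 0.2637 + 2.3333 + 4.9698 + 1.2599 + 0.4219 + 0.3440 = 24.861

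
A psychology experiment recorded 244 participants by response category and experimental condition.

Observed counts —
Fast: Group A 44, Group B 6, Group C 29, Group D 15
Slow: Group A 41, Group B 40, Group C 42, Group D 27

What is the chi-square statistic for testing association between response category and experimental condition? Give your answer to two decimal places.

Row totals: 94, 150. Column totals: 85, 46, 71, 42. Grand total N = 244.
Expected counts (row total × column total / N):
  Fast, Group A: 94×85/244 = 32.746
  Fast, Group B: 94×46/244 = 17.721
  Fast, Group C: 94×71/244 = 27.352
  Fast, Group D: 94×42/244 = 16.180
  Slow, Group A: 150×85/244 = 52.254
  Slow, Group B: 150×46/244 = 28.279
  Slow, Group C: 150×71/244 = 43.648
  Slow, Group D: 150×42/244 = 25.820
Contributions (O − E)²/E:
  (44 − 32.746)²/32.746 = 3.8677
  (6 − 17.721)²/17.721 = 7.7525
  (29 − 27.352)²/27.352 = 0.0993
  (15 − 16.180)²/16.180 = 0.0861
  (41 − 52.254)²/52.254 = 2.4238
  (40 − 28.279)²/28.279 = 4.8581
  (42 − 43.648)²/43.648 = 0.0622
  (27 − 25.820)²/25.820 = 0.0539
χ² = 3.8677 + 7.7525 + 0.0993 + 0.0861 + 2.4238 + 4.8581 + 0.0622 + 0.0539 = 19.20

19.20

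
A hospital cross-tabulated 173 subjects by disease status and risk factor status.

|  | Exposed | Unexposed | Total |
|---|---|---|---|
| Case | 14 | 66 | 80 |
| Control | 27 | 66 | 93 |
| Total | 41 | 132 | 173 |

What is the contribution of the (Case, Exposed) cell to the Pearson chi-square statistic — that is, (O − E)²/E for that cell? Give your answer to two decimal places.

1.30

Row total (Case) = 80; column total (Exposed) = 41; N = 173.
Expected count E = 80 × 41 / 173 = 18.960.
Contribution = (O − E)²/E = (14 − 18.960)² / 18.960 = 1.30.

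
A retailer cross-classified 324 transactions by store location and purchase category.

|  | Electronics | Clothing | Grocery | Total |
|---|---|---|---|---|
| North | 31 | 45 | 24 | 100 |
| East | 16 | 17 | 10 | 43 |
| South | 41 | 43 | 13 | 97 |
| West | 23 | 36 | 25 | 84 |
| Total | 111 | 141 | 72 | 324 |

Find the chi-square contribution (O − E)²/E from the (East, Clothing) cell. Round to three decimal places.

Row total (East) = 43; column total (Clothing) = 141; N = 324.
Expected count E = 43 × 141 / 324 = 18.7130.
Contribution = (O − E)²/E = (17 − 18.7130)² / 18.7130 = 0.157.

0.157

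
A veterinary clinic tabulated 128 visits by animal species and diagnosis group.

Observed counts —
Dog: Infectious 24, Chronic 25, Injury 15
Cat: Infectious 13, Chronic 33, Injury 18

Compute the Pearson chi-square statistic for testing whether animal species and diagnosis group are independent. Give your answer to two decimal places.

Row totals: 64, 64. Column totals: 37, 58, 33. Grand total N = 128.
Expected counts (row total × column total / N):
  Dog, Infectious: 64×37/128 = 18.500
  Dog, Chronic: 64×58/128 = 29.000
  Dog, Injury: 64×33/128 = 16.500
  Cat, Infectious: 64×37/128 = 18.500
  Cat, Chronic: 64×58/128 = 29.000
  Cat, Injury: 64×33/128 = 16.500
Contributions (O − E)²/E:
  (24 − 18.500)²/18.500 = 1.6351
  (25 − 29.000)²/29.000 = 0.5517
  (15 − 16.500)²/16.500 = 0.1364
  (13 − 18.500)²/18.500 = 1.6351
  (33 − 29.000)²/29.000 = 0.5517
  (18 − 16.500)²/16.500 = 0.1364
χ² = 1.6351 + 0.5517 + 0.1364 + 1.6351 + 0.5517 + 0.1364 = 4.65

4.65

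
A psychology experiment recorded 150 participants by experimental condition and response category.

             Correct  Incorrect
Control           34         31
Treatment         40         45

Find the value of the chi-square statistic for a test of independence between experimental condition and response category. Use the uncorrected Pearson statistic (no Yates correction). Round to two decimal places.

Row totals: 65, 85. Column totals: 74, 76. Grand total N = 150.
Expected counts (row total × column total / N):
  Control, Correct: 65×74/150 = 32.067
  Control, Incorrect: 65×76/150 = 32.933
  Treatment, Correct: 85×74/150 = 41.933
  Treatment, Incorrect: 85×76/150 = 43.067
Contributions (O − E)²/E:
  (34 − 32.067)²/32.067 = 0.1165
  (31 − 32.933)²/32.933 = 0.1135
  (40 − 41.933)²/41.933 = 0.0891
  (45 − 43.067)²/43.067 = 0.0868
χ² = 0.1165 + 0.1135 + 0.0891 + 0.0868 = 0.41

0.41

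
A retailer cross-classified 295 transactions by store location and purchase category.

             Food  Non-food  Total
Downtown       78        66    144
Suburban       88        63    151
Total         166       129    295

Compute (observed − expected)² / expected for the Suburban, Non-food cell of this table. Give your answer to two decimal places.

Row total (Suburban) = 151; column total (Non-food) = 129; N = 295.
Expected count E = 151 × 129 / 295 = 66.031.
Contribution = (O − E)²/E = (63 − 66.031)² / 66.031 = 0.14.

0.14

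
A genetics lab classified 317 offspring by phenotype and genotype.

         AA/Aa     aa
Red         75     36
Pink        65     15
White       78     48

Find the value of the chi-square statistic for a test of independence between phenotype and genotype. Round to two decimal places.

Row totals: 111, 80, 126. Column totals: 218, 99. Grand total N = 317.
Expected counts (row total × column total / N):
  Red, AA/Aa: 111×218/317 = 76.334
  Red, aa: 111×99/317 = 34.666
  Pink, AA/Aa: 80×218/317 = 55.016
  Pink, aa: 80×99/317 = 24.984
  White, AA/Aa: 126×218/317 = 86.650
  White, aa: 126×99/317 = 39.350
Contributions (O − E)²/E:
  (75 − 76.334)²/76.334 = 0.0233
  (36 − 34.666)²/34.666 = 0.0513
  (65 − 55.016)²/55.016 = 1.8118
  (15 − 24.984)²/24.984 = 3.9898
  (78 − 86.650)²/86.650 = 0.8635
  (48 − 39.350)²/39.350 = 1.9015
χ² = 0.0233 + 0.0513 + 1.8118 + 3.9898 + 0.8635 + 1.9015 = 8.64

8.64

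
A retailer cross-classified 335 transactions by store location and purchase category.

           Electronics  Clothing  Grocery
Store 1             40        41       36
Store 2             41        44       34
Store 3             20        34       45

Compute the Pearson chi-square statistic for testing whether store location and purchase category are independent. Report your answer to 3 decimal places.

Row totals: 117, 119, 99. Column totals: 101, 119, 115. Grand total N = 335.
Expected counts (row total × column total / N):
  Store 1, Electronics: 117×101/335 = 35.2746
  Store 1, Clothing: 117×119/335 = 41.5612
  Store 1, Grocery: 117×115/335 = 40.1642
  Store 2, Electronics: 119×101/335 = 35.8776
  Store 2, Clothing: 119×119/335 = 42.2716
  Store 2, Grocery: 119×115/335 = 40.8507
  Store 3, Electronics: 99×101/335 = 29.8478
  Store 3, Clothing: 99×119/335 = 35.1672
  Store 3, Grocery: 99×115/335 = 33.9851
Contributions (O − E)²/E:
  (40 − 35.2746)²/35.2746 = 0.6330
  (41 − 41.5612)²/41.5612 = 0.0076
  (36 − 40.1642)²/40.1642 = 0.4317
  (41 − 35.8776)²/35.8776 = 0.7313
  (44 − 42.2716)²/42.2716 = 0.0707
  (34 − 40.8507)²/40.8507 = 1.1489
  (20 − 29.8478)²/29.8478 = 3.2491
  (34 − 35.1672)²/35.1672 = 0.0387
  (45 − 33.9851)²/33.9851 = 3.5700
χ² = 0.6330 + 0.0076 + 0.4317 + 0.7313 + 0.0707 + 1.1489 + 3.2491 + 0.0387 + 3.5700 = 9.881

9.881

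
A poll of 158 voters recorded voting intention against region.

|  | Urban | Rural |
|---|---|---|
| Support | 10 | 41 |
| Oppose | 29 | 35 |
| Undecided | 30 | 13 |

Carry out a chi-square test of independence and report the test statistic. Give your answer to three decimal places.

23.979

Row totals: 51, 64, 43. Column totals: 69, 89. Grand total N = 158.
Expected counts (row total × column total / N):
  Support, Urban: 51×69/158 = 22.27215
  Support, Rural: 51×89/158 = 28.72785
  Oppose, Urban: 64×69/158 = 27.94937
  Oppose, Rural: 64×89/158 = 36.05063
  Undecided, Urban: 43×69/158 = 18.77848
  Undecided, Rural: 43×89/158 = 24.22152
Contributions (O − E)²/E:
  (10 − 22.27215)²/22.27215 = 6.7621
  (41 − 28.72785)²/28.72785 = 5.2425
  (29 − 27.94937)²/27.94937 = 0.0395
  (35 − 36.05063)²/36.05063 = 0.0306
  (30 − 18.77848)²/18.77848 = 6.7057
  (13 − 24.22152)²/24.22152 = 5.1988
χ² = 6.7621 + 5.2425 + 0.0395 + 0.0306 + 6.7057 + 5.1988 = 23.979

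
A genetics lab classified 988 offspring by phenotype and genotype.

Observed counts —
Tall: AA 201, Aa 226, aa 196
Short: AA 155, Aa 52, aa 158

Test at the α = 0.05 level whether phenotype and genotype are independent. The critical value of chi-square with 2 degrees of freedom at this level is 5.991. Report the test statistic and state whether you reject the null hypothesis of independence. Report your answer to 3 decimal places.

Row totals: 623, 365. Column totals: 356, 278, 354. Grand total N = 988.
Expected counts (row total × column total / N):
  Tall, AA: 623×356/988 = 224.4818
  Tall, Aa: 623×278/988 = 175.2976
  Tall, aa: 623×354/988 = 223.2206
  Short, AA: 365×356/988 = 131.5182
  Short, Aa: 365×278/988 = 102.7024
  Short, aa: 365×354/988 = 130.7794
Contributions (O − E)²/E:
  (201 − 224.4818)²/224.4818 = 2.4563
  (226 − 175.2976)²/175.2976 = 14.6650
  (196 − 223.2206)²/223.2206 = 3.3194
  (155 − 131.5182)²/131.5182 = 4.1925
  (52 − 102.7024)²/102.7024 = 25.0309
  (158 − 130.7794)²/130.7794 = 5.6657
χ² = 2.4563 + 14.6650 + 3.3194 + 4.1925 + 25.0309 + 5.6657 = 55.330
df = (2−1)(3−1) = 2. Since 55.330 > 5.991, reject the null hypothesis of independence at α = 0.05.

55.330; reject H₀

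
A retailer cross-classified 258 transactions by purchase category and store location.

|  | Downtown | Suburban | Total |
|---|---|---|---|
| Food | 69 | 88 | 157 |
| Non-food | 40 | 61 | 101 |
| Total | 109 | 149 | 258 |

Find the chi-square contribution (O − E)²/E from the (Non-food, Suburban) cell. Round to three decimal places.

Row total (Non-food) = 101; column total (Suburban) = 149; N = 258.
Expected count E = 101 × 149 / 258 = 58.3295.
Contribution = (O − E)²/E = (61 − 58.3295)² / 58.3295 = 0.122.

0.122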